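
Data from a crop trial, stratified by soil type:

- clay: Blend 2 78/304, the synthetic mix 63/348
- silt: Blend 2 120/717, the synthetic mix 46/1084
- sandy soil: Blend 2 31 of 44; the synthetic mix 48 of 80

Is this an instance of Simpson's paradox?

Clay: Blend 2 78/304 = 25.7%, the synthetic mix 63/348 = 18.1% → Blend 2
Silt: Blend 2 120/717 = 16.7%, the synthetic mix 46/1084 = 4.2% → Blend 2
Sandy soil: Blend 2 31/44 = 70.5%, the synthetic mix 48/80 = 60.0% → Blend 2
Overall: Blend 2 229/1065 = 21.5%, the synthetic mix 157/1512 = 10.4% → Blend 2
Blend 2 wins overall and in every soil group — no reversal.

No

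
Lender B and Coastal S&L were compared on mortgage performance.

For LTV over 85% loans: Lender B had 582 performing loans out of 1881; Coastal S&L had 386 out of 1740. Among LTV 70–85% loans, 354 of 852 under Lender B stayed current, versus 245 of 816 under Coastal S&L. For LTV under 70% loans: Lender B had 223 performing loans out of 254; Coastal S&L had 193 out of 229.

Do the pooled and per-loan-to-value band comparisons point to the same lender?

LTV over 85%: Lender B 582/1881 = 30.9%, Coastal S&L 386/1740 = 22.2% → Lender B
LTV 70–85%: Lender B 354/852 = 41.5%, Coastal S&L 245/816 = 30.0% → Lender B
LTV under 70%: Lender B 223/254 = 87.8%, Coastal S&L 193/229 = 84.3% → Lender B
Overall: Lender B 1159/2987 = 38.8%, Coastal S&L 824/2785 = 29.6% → Lender B
Lender B wins overall and in every loan-to-value group — no reversal.

Yes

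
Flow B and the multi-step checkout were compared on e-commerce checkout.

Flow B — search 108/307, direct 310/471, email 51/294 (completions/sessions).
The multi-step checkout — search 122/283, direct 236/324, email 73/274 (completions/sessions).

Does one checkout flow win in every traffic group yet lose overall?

No

Search: Flow B 108/307 = 35.2%, the multi-step checkout 122/283 = 43.1% → the multi-step checkout
Direct: Flow B 310/471 = 65.8%, the multi-step checkout 236/324 = 72.8% → the multi-step checkout
Email: Flow B 51/294 = 17.3%, the multi-step checkout 73/274 = 26.6% → the multi-step checkout
Overall: Flow B 469/1072 = 43.8%, the multi-step checkout 431/881 = 48.9% → the multi-step checkout
The multi-step checkout wins overall and in every traffic group — no reversal.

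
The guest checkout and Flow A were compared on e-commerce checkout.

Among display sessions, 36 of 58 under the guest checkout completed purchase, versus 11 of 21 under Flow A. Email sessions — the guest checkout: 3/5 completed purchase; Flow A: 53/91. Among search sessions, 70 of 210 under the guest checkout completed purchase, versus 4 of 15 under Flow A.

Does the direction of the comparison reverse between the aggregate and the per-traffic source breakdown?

Display: the guest checkout 36/58 = 62.1%, Flow A 11/21 = 52.4% → the guest checkout
Email: the guest checkout 3/5 = 60.0%, Flow A 53/91 = 58.2% → the guest checkout
Search: the guest checkout 70/210 = 33.3%, Flow A 4/15 = 26.7% → the guest checkout
Overall: the guest checkout 109/273 = 39.9%, Flow A 68/127 = 53.5% → Flow A
The guest checkout wins each traffic group but Flow A wins overall — the comparison reverses. The guest checkout's sessions skew toward search, which has a lower base rate.

Yes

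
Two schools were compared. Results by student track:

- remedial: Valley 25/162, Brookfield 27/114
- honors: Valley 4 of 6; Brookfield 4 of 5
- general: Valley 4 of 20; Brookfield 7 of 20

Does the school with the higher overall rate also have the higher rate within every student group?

Remedial: Valley 25/162 = 15.4%, Brookfield 27/114 = 23.7% → Brookfield
Honors: Valley 4/6 = 66.7%, Brookfield 4/5 = 80.0% → Brookfield
General: Valley 4/20 = 20.0%, Brookfield 7/20 = 35.0% → Brookfield
Overall: Valley 33/188 = 17.6%, Brookfield 38/139 = 27.3% → Brookfield
Brookfield wins overall and in every student group — no reversal.

Yes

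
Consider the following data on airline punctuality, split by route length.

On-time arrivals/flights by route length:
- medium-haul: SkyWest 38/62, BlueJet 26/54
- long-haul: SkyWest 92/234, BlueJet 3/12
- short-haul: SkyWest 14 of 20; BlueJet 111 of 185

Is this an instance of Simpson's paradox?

Yes

Medium-haul: SkyWest 38/62 = 61.3%, BlueJet 26/54 = 48.1% → SkyWest
Long-haul: SkyWest 92/234 = 39.3%, BlueJet 3/12 = 25.0% → SkyWest
Short-haul: SkyWest 14/20 = 70.0%, BlueJet 111/185 = 60.0% → SkyWest
Overall: SkyWest 144/316 = 45.6%, BlueJet 140/251 = 55.8% → BlueJet
SkyWest wins each route group but BlueJet wins overall — the comparison reverses. SkyWest's flights skew toward long-haul, which has a lower base rate.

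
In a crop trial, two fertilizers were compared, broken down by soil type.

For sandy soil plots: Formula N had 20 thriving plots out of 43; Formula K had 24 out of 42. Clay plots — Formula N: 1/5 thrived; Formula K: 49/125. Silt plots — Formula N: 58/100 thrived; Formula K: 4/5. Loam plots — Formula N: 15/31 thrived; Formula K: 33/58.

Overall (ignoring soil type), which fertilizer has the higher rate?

Sandy soil: Formula N 20/43 = 46.5%, Formula K 24/42 = 57.1% → Formula K
Clay: Formula N 1/5 = 20.0%, Formula K 49/125 = 39.2% → Formula K
Silt: Formula N 58/100 = 58.0%, Formula K 4/5 = 80.0% → Formula K
Loam: Formula N 15/31 = 48.4%, Formula K 33/58 = 56.9% → Formula K
Overall: Formula N 94/179 = 52.5%, Formula K 110/230 = 47.8% → Formula N
(Formula K wins every soil group but Formula N wins overall — Formula K's plots skew toward the low-rate clay group.)

Formula N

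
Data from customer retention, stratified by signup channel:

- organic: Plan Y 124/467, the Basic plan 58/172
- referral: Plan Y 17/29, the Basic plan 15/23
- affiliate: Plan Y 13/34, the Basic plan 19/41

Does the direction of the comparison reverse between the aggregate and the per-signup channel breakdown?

No

Organic: Plan Y 124/467 = 26.6%, the Basic plan 58/172 = 33.7% → the Basic plan
Referral: Plan Y 17/29 = 58.6%, the Basic plan 15/23 = 65.2% → the Basic plan
Affiliate: Plan Y 13/34 = 38.2%, the Basic plan 19/41 = 46.3% → the Basic plan
Overall: Plan Y 154/530 = 29.1%, the Basic plan 92/236 = 39.0% → the Basic plan
The Basic plan wins overall and in every signup group — no reversal.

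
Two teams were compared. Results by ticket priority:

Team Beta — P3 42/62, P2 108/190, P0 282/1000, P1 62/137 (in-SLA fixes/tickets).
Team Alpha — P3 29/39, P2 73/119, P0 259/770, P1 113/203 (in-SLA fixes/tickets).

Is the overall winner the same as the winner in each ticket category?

Yes

P3: Team Beta 42/62 = 67.7%, Team Alpha 29/39 = 74.4% → Team Alpha
P2: Team Beta 108/190 = 56.8%, Team Alpha 73/119 = 61.3% → Team Alpha
P0: Team Beta 282/1000 = 28.2%, Team Alpha 259/770 = 33.6% → Team Alpha
P1: Team Beta 62/137 = 45.3%, Team Alpha 113/203 = 55.7% → Team Alpha
Overall: Team Beta 494/1389 = 35.6%, Team Alpha 474/1131 = 41.9% → Team Alpha
Team Alpha wins overall and in every ticket group — no reversal.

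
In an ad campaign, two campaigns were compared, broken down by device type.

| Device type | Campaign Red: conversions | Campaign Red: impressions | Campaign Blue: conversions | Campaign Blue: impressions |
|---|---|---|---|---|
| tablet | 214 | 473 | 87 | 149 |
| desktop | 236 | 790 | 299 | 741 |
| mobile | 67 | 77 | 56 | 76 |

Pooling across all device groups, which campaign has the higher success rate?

Campaign Blue

Tablet: Campaign Red 214/473 = 45.2%, Campaign Blue 87/149 = 58.4% → Campaign Blue
Desktop: Campaign Red 236/790 = 29.9%, Campaign Blue 299/741 = 40.4% → Campaign Blue
Mobile: Campaign Red 67/77 = 87.0%, Campaign Blue 56/76 = 73.7% → Campaign Red
Overall: Campaign Red 517/1340 = 38.6%, Campaign Blue 442/966 = 45.8% → Campaign Blue
(Neither sweeps every device group, but Campaign Blue has the higher pooled rate.)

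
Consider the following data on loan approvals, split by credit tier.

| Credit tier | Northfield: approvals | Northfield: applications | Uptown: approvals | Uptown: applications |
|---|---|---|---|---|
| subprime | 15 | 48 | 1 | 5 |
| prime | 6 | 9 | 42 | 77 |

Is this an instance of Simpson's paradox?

Subprime: Northfield 15/48 = 31.2%, Uptown 1/5 = 20.0% → Northfield
Prime: Northfield 6/9 = 66.7%, Uptown 42/77 = 54.5% → Northfield
Overall: Northfield 21/57 = 36.8%, Uptown 43/82 = 52.4% → Uptown
Northfield wins each credit group but Uptown wins overall — the comparison reverses. Northfield's applications skew toward subprime, which has a lower base rate.

Yes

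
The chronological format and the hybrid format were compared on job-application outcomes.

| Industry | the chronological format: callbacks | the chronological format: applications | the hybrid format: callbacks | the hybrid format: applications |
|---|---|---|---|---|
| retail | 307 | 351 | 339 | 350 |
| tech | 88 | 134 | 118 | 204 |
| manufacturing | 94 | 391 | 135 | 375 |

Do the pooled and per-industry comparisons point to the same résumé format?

Retail: the chronological format 307/351 = 87.5%, the hybrid format 339/350 = 96.9% → the hybrid format
Tech: the chronological format 88/134 = 65.7%, the hybrid format 118/204 = 57.8% → the chronological format
Manufacturing: the chronological format 94/391 = 24.0%, the hybrid format 135/375 = 36.0% → the hybrid format
Overall: the chronological format 489/876 = 55.8%, the hybrid format 592/929 = 63.7% → the hybrid format
Neither sweeps: the chronological format wins 1 of 3 groups, the hybrid format wins 2. The hybrid format wins overall but not every group — no Simpson reversal.

No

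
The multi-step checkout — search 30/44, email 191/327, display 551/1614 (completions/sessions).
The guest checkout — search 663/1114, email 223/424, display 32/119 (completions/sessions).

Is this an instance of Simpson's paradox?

Search: the multi-step checkout 30/44 = 68.2%, the guest checkout 663/1114 = 59.5% → the multi-step checkout
Email: the multi-step checkout 191/327 = 58.4%, the guest checkout 223/424 = 52.6% → the multi-step checkout
Display: the multi-step checkout 551/1614 = 34.1%, the guest checkout 32/119 = 26.9% → the multi-step checkout
Overall: the multi-step checkout 772/1985 = 38.9%, the guest checkout 918/1657 = 55.4% → the guest checkout
The multi-step checkout wins each traffic group but the guest checkout wins overall — the comparison reverses. The multi-step checkout's sessions skew toward display, which has a lower base rate.

Yes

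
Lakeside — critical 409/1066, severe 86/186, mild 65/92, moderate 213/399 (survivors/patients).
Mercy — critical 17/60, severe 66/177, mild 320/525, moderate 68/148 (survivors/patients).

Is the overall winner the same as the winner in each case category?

No

Critical: Lakeside 409/1066 = 38.4%, Mercy 17/60 = 28.3% → Lakeside
Severe: Lakeside 86/186 = 46.2%, Mercy 66/177 = 37.3% → Lakeside
Mild: Lakeside 65/92 = 70.7%, Mercy 320/525 = 61.0% → Lakeside
Moderate: Lakeside 213/399 = 53.4%, Mercy 68/148 = 45.9% → Lakeside
Overall: Lakeside 773/1743 = 44.3%, Mercy 471/910 = 51.8% → Mercy
Lakeside wins each case group but Mercy wins overall — the comparison reverses. Lakeside's patients skew toward critical, which has a lower base rate.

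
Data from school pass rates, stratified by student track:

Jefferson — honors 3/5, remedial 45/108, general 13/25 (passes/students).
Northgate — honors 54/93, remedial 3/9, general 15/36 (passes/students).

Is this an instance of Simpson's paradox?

Yes

Honors: Jefferson 3/5 = 60.0%, Northgate 54/93 = 58.1% → Jefferson
Remedial: Jefferson 45/108 = 41.7%, Northgate 3/9 = 33.3% → Jefferson
General: Jefferson 13/25 = 52.0%, Northgate 15/36 = 41.7% → Jefferson
Overall: Jefferson 61/138 = 44.2%, Northgate 72/138 = 52.2% → Northgate
Jefferson wins each student group but Northgate wins overall — the comparison reverses. Jefferson's students skew toward remedial, which has a lower base rate.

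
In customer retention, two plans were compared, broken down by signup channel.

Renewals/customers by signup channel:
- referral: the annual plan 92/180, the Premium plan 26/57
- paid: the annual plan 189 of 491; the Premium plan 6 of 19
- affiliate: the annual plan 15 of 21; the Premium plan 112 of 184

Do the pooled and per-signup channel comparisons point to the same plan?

Referral: the annual plan 92/180 = 51.1%, the Premium plan 26/57 = 45.6% → the annual plan
Paid: the annual plan 189/491 = 38.5%, the Premium plan 6/19 = 31.6% → the annual plan
Affiliate: the annual plan 15/21 = 71.4%, the Premium plan 112/184 = 60.9% → the annual plan
Overall: the annual plan 296/692 = 42.8%, the Premium plan 144/260 = 55.4% → the Premium plan
The annual plan wins each signup group but the Premium plan wins overall — the comparison reverses. The annual plan's customers skew toward paid, which has a lower base rate.

No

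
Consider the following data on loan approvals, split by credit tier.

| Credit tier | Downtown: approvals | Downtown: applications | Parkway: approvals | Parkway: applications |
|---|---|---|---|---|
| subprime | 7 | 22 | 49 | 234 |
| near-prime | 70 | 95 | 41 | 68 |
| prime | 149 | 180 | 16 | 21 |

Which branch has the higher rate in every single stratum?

Downtown

Subprime: Downtown 7/22 = 31.8%, Parkway 49/234 = 20.9% → Downtown
Near-prime: Downtown 70/95 = 73.7%, Parkway 41/68 = 60.3% → Downtown
Prime: Downtown 149/180 = 82.8%, Parkway 16/21 = 76.2% → Downtown
Downtown has the higher rate in all 3 groups.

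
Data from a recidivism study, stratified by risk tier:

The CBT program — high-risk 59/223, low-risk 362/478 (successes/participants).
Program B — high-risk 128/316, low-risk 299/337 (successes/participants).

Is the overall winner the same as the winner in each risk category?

Yes

High-risk: the CBT program 59/223 = 26.5%, Program B 128/316 = 40.5% → Program B
Low-risk: the CBT program 362/478 = 75.7%, Program B 299/337 = 88.7% → Program B
Overall: the CBT program 421/701 = 60.1%, Program B 427/653 = 65.4% → Program B
Program B wins overall and in every risk group — no reversal.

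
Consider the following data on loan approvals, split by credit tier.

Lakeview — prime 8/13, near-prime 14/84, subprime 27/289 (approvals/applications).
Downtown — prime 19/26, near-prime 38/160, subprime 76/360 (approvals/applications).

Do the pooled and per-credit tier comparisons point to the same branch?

Prime: Lakeview 8/13 = 61.5%, Downtown 19/26 = 73.1% → Downtown
Near-prime: Lakeview 14/84 = 16.7%, Downtown 38/160 = 23.8% → Downtown
Subprime: Lakeview 27/289 = 9.3%, Downtown 76/360 = 21.1% → Downtown
Overall: Lakeview 49/386 = 12.7%, Downtown 133/546 = 24.4% → Downtown
Downtown wins overall and in every credit group — no reversal.

Yes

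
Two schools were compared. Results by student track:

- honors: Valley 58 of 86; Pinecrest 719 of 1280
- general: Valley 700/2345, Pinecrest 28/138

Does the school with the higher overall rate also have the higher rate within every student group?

No

Honors: Valley 58/86 = 67.4%, Pinecrest 719/1280 = 56.2% → Valley
General: Valley 700/2345 = 29.9%, Pinecrest 28/138 = 20.3% → Valley
Overall: Valley 758/2431 = 31.2%, Pinecrest 747/1418 = 52.7% → Pinecrest
Valley wins each student group but Pinecrest wins overall — the comparison reverses. Valley's students skew toward general, which has a lower base rate.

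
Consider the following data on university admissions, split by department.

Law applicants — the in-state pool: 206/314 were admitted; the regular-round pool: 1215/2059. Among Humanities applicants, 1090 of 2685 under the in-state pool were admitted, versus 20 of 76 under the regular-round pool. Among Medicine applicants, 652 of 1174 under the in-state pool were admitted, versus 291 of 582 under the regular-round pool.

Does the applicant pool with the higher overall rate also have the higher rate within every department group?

No

Law: the in-state pool 206/314 = 65.6%, the regular-round pool 1215/2059 = 59.0% → the in-state pool
Humanities: the in-state pool 1090/2685 = 40.6%, the regular-round pool 20/76 = 26.3% → the in-state pool
Medicine: the in-state pool 652/1174 = 55.5%, the regular-round pool 291/582 = 50.0% → the in-state pool
Overall: the in-state pool 1948/4173 = 46.7%, the regular-round pool 1526/2717 = 56.2% → the regular-round pool
The in-state pool wins each department group but the regular-round pool wins overall — the comparison reverses. The in-state pool's applicants skew toward Humanities, which has a lower base rate.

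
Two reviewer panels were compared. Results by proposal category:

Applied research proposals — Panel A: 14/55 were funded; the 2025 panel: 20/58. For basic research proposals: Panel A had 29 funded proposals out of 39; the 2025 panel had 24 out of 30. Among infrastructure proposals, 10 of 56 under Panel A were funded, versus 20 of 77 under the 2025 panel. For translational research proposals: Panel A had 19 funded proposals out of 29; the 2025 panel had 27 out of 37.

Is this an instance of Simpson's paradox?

No

Applied research: Panel A 14/55 = 25.5%, the 2025 panel 20/58 = 34.5% → the 2025 panel
Basic research: Panel A 29/39 = 74.4%, the 2025 panel 24/30 = 80.0% → the 2025 panel
Infrastructure: Panel A 10/56 = 17.9%, the 2025 panel 20/77 = 26.0% → the 2025 panel
Translational research: Panel A 19/29 = 65.5%, the 2025 panel 27/37 = 73.0% → the 2025 panel
Overall: Panel A 72/179 = 40.2%, the 2025 panel 91/202 = 45.0% → the 2025 panel
The 2025 panel wins overall and in every proposal group — no reversal.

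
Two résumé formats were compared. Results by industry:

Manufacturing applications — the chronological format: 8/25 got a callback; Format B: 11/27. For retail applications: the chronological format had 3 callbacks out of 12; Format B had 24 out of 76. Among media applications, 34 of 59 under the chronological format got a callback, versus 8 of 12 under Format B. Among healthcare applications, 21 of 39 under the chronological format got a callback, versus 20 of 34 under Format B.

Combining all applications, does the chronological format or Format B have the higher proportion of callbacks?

Manufacturing: the chronological format 8/25 = 32.0%, Format B 11/27 = 40.7% → Format B
Retail: the chronological format 3/12 = 25.0%, Format B 24/76 = 31.6% → Format B
Media: the chronological format 34/59 = 57.6%, Format B 8/12 = 66.7% → Format B
Healthcare: the chronological format 21/39 = 53.8%, Format B 20/34 = 58.8% → Format B
Overall: the chronological format 66/135 = 48.9%, Format B 63/149 = 42.3% → the chronological format
(Format B wins every industry group but the chronological format wins overall — Format B's applications skew toward the low-rate retail group.)

the chronological format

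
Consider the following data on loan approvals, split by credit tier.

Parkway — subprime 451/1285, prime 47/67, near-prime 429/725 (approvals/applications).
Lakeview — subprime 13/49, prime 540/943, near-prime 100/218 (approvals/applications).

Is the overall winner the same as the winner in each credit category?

No

Subprime: Parkway 451/1285 = 35.1%, Lakeview 13/49 = 26.5% → Parkway
Prime: Parkway 47/67 = 70.1%, Lakeview 540/943 = 57.3% → Parkway
Near-prime: Parkway 429/725 = 59.2%, Lakeview 100/218 = 45.9% → Parkway
Overall: Parkway 927/2077 = 44.6%, Lakeview 653/1210 = 54.0% → Lakeview
Parkway wins each credit group but Lakeview wins overall — the comparison reverses. Parkway's applications skew toward subprime, which has a lower base rate.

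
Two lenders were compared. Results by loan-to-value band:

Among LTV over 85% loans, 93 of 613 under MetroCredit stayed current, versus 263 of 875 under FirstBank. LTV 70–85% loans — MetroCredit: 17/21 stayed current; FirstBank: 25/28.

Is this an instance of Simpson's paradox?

No

LTV over 85%: MetroCredit 93/613 = 15.2%, FirstBank 263/875 = 30.1% → FirstBank
LTV 70–85%: MetroCredit 17/21 = 81.0%, FirstBank 25/28 = 89.3% → FirstBank
Overall: MetroCredit 110/634 = 17.4%, FirstBank 288/903 = 31.9% → FirstBank
FirstBank wins overall and in every loan-to-value group — no reversal.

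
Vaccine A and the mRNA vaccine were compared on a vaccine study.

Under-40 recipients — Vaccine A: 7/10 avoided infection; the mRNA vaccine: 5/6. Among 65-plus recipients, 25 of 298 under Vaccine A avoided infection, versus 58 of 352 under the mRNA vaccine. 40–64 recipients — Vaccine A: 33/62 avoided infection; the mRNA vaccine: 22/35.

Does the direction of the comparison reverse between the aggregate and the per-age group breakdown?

Under-40: Vaccine A 7/10 = 70.0%, the mRNA vaccine 5/6 = 83.3% → the mRNA vaccine
65-plus: Vaccine A 25/298 = 8.4%, the mRNA vaccine 58/352 = 16.5% → the mRNA vaccine
40–64: Vaccine A 33/62 = 53.2%, the mRNA vaccine 22/35 = 62.9% → the mRNA vaccine
Overall: Vaccine A 65/370 = 17.6%, the mRNA vaccine 85/393 = 21.6% → the mRNA vaccine
The mRNA vaccine wins overall and in every age group — no reversal.

No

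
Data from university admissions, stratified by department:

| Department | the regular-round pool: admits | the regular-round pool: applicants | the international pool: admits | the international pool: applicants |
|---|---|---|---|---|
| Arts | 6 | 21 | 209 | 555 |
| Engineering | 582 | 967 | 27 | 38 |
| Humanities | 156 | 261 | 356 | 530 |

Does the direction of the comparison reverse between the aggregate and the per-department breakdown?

Arts: the regular-round pool 6/21 = 28.6%, the international pool 209/555 = 37.7% → the international pool
Engineering: the regular-round pool 582/967 = 60.2%, the international pool 27/38 = 71.1% → the international pool
Humanities: the regular-round pool 156/261 = 59.8%, the international pool 356/530 = 67.2% → the international pool
Overall: the regular-round pool 744/1249 = 59.6%, the international pool 592/1123 = 52.7% → the regular-round pool
The international pool wins each department group but the regular-round pool wins overall — the comparison reverses. The international pool's applicants skew toward Arts, which has a lower base rate.

Yes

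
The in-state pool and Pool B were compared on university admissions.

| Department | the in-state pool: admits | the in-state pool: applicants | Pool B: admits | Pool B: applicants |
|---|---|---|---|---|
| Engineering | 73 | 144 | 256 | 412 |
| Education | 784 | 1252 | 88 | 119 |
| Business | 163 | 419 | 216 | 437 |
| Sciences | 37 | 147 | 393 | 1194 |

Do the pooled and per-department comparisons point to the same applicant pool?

No

Engineering: the in-state pool 73/144 = 50.7%, Pool B 256/412 = 62.1% → Pool B
Education: the in-state pool 784/1252 = 62.6%, Pool B 88/119 = 73.9% → Pool B
Business: the in-state pool 163/419 = 38.9%, Pool B 216/437 = 49.4% → Pool B
Sciences: the in-state pool 37/147 = 25.2%, Pool B 393/1194 = 32.9% → Pool B
Overall: the in-state pool 1057/1962 = 53.9%, Pool B 953/2162 = 44.1% → the in-state pool
Pool B wins each department group but the in-state pool wins overall — the comparison reverses. Pool B's applicants skew toward Sciences, which has a lower base rate.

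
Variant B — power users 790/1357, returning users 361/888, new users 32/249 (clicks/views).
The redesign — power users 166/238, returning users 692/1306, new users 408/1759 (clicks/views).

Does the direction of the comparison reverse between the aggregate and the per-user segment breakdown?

Power users: Variant B 790/1357 = 58.2%, the redesign 166/238 = 69.7% → the redesign
Returning users: Variant B 361/888 = 40.7%, the redesign 692/1306 = 53.0% → the redesign
New users: Variant B 32/249 = 12.9%, the redesign 408/1759 = 23.2% → the redesign
Overall: Variant B 1183/2494 = 47.4%, the redesign 1266/3303 = 38.3% → Variant B
The redesign wins each user group but Variant B wins overall — the comparison reverses. The redesign's views skew toward new users, which has a lower base rate.

Yes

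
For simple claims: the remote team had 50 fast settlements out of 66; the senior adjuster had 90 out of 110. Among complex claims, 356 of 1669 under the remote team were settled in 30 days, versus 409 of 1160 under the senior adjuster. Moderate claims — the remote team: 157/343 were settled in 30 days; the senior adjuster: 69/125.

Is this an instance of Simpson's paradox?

No

Simple: the remote team 50/66 = 75.8%, the senior adjuster 90/110 = 81.8% → the senior adjuster
Complex: the remote team 356/1669 = 21.3%, the senior adjuster 409/1160 = 35.3% → the senior adjuster
Moderate: the remote team 157/343 = 45.8%, the senior adjuster 69/125 = 55.2% → the senior adjuster
Overall: the remote team 563/2078 = 27.1%, the senior adjuster 568/1395 = 40.7% → the senior adjuster
The senior adjuster wins overall and in every claim group — no reversal.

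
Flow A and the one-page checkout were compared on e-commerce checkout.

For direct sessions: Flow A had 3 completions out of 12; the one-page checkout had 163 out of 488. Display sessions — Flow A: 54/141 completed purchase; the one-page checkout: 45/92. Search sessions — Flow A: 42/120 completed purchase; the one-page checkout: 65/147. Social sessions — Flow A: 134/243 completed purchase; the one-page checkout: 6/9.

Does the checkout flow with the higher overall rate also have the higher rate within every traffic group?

No

Direct: Flow A 3/12 = 25.0%, the one-page checkout 163/488 = 33.4% → the one-page checkout
Display: Flow A 54/141 = 38.3%, the one-page checkout 45/92 = 48.9% → the one-page checkout
Search: Flow A 42/120 = 35.0%, the one-page checkout 65/147 = 44.2% → the one-page checkout
Social: Flow A 134/243 = 55.1%, the one-page checkout 6/9 = 66.7% → the one-page checkout
Overall: Flow A 233/516 = 45.2%, the one-page checkout 279/736 = 37.9% → Flow A
The one-page checkout wins each traffic group but Flow A wins overall — the comparison reverses. The one-page checkout's sessions skew toward direct, which has a lower base rate.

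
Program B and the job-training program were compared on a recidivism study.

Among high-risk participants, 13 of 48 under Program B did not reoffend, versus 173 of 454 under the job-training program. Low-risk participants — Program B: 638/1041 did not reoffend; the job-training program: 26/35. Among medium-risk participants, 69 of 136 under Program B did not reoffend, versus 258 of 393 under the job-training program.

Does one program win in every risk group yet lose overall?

High-risk: Program B 13/48 = 27.1%, the job-training program 173/454 = 38.1% → the job-training program
Low-risk: Program B 638/1041 = 61.3%, the job-training program 26/35 = 74.3% → the job-training program
Medium-risk: Program B 69/136 = 50.7%, the job-training program 258/393 = 65.6% → the job-training program
Overall: Program B 720/1225 = 58.8%, the job-training program 457/882 = 51.8% → Program B
The job-training program wins each risk group but Program B wins overall — the comparison reverses. The job-training program's participants skew toward high-risk, which has a lower base rate.

Yes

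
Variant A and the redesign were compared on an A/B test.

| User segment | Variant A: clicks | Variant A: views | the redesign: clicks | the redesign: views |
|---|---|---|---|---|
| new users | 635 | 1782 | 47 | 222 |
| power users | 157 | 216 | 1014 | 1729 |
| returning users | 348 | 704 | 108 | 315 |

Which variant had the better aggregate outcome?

New users: Variant A 635/1782 = 35.6%, the redesign 47/222 = 21.2% → Variant A
Power users: Variant A 157/216 = 72.7%, the redesign 1014/1729 = 58.6% → Variant A
Returning users: Variant A 348/704 = 49.4%, the redesign 108/315 = 34.3% → Variant A
Overall: Variant A 1140/2702 = 42.2%, the redesign 1169/2266 = 51.6% → the redesign
(Variant A wins every user group but the redesign wins overall — Variant A's views skew toward the low-rate new users group.)

the redesign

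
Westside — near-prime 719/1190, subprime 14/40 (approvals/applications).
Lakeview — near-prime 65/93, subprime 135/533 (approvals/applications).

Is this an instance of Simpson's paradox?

Near-prime: Westside 719/1190 = 60.4%, Lakeview 65/93 = 69.9% → Lakeview
Subprime: Westside 14/40 = 35.0%, Lakeview 135/533 = 25.3% → Westside
Overall: Westside 733/1230 = 59.6%, Lakeview 200/626 = 31.9% → Westside
Neither sweeps: Westside wins 1 of 2 groups, Lakeview wins 1. Westside wins overall but not every group — no Simpson reversal.

No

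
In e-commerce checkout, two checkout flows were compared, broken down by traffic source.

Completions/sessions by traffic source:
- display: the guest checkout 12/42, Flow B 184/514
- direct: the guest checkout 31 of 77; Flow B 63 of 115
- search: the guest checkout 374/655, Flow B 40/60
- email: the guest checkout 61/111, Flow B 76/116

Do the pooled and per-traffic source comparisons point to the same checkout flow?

No

Display: the guest checkout 12/42 = 28.6%, Flow B 184/514 = 35.8% → Flow B
Direct: the guest checkout 31/77 = 40.3%, Flow B 63/115 = 54.8% → Flow B
Search: the guest checkout 374/655 = 57.1%, Flow B 40/60 = 66.7% → Flow B
Email: the guest checkout 61/111 = 55.0%, Flow B 76/116 = 65.5% → Flow B
Overall: the guest checkout 478/885 = 54.0%, Flow B 363/805 = 45.1% → the guest checkout
Flow B wins each traffic group but the guest checkout wins overall — the comparison reverses. Flow B's sessions skew toward display, which has a lower base rate.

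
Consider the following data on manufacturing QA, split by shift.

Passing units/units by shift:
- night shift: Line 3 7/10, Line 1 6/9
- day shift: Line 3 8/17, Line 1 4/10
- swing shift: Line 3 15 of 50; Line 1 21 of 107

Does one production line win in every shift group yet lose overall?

Night shift: Line 3 7/10 = 70.0%, Line 1 6/9 = 66.7% → Line 3
Day shift: Line 3 8/17 = 47.1%, Line 1 4/10 = 40.0% → Line 3
Swing shift: Line 3 15/50 = 30.0%, Line 1 21/107 = 19.6% → Line 3
Overall: Line 3 30/77 = 39.0%, Line 1 31/126 = 24.6% → Line 3
Line 3 wins overall and in every shift group — no reversal.

No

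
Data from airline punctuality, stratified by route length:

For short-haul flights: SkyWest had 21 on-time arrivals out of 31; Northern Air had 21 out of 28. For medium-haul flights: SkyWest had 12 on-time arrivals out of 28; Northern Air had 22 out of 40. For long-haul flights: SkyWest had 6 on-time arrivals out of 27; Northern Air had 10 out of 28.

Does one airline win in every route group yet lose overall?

Short-haul: SkyWest 21/31 = 67.7%, Northern Air 21/28 = 75.0% → Northern Air
Medium-haul: SkyWest 12/28 = 42.9%, Northern Air 22/40 = 55.0% → Northern Air
Long-haul: SkyWest 6/27 = 22.2%, Northern Air 10/28 = 35.7% → Northern Air
Overall: SkyWest 39/86 = 45.3%, Northern Air 53/96 = 55.2% → Northern Air
Northern Air wins overall and in every route group — no reversal.

No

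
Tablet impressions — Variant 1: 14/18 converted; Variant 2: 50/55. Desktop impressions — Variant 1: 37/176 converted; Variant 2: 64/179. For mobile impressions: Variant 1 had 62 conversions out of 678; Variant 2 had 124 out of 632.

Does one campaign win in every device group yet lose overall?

No

Tablet: Variant 1 14/18 = 77.8%, Variant 2 50/55 = 90.9% → Variant 2
Desktop: Variant 1 37/176 = 21.0%, Variant 2 64/179 = 35.8% → Variant 2
Mobile: Variant 1 62/678 = 9.1%, Variant 2 124/632 = 19.6% → Variant 2
Overall: Variant 1 113/872 = 13.0%, Variant 2 238/866 = 27.5% → Variant 2
Variant 2 wins overall and in every device group — no reversal.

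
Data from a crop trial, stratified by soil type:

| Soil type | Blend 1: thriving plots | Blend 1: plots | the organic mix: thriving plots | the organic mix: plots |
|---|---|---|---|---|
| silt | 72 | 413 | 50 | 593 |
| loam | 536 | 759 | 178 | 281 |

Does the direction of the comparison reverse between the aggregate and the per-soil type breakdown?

No

Silt: Blend 1 72/413 = 17.4%, the organic mix 50/593 = 8.4% → Blend 1
Loam: Blend 1 536/759 = 70.6%, the organic mix 178/281 = 63.3% → Blend 1
Overall: Blend 1 608/1172 = 51.9%, the organic mix 228/874 = 26.1% → Blend 1
Blend 1 wins overall and in every soil group — no reversal.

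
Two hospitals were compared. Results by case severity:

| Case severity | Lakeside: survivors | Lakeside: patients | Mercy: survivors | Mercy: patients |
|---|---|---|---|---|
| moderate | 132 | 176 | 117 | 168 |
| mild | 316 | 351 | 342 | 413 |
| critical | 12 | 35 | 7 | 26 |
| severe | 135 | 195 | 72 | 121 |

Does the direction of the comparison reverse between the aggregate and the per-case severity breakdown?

No

Moderate: Lakeside 132/176 = 75.0%, Mercy 117/168 = 69.6% → Lakeside
Mild: Lakeside 316/351 = 90.0%, Mercy 342/413 = 82.8% → Lakeside
Critical: Lakeside 12/35 = 34.3%, Mercy 7/26 = 26.9% → Lakeside
Severe: Lakeside 135/195 = 69.2%, Mercy 72/121 = 59.5% → Lakeside
Overall: Lakeside 595/757 = 78.6%, Mercy 538/728 = 73.9% → Lakeside
Lakeside wins overall and in every case group — no reversal.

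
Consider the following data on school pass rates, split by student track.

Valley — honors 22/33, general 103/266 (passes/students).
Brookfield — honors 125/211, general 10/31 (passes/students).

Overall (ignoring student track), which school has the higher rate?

Brookfield

Honors: Valley 22/33 = 66.7%, Brookfield 125/211 = 59.2% → Valley
General: Valley 103/266 = 38.7%, Brookfield 10/31 = 32.3% → Valley
Overall: Valley 125/299 = 41.8%, Brookfield 135/242 = 55.8% → Brookfield
(Valley wins every student group but Brookfield wins overall — Valley's students skew toward the low-rate general group.)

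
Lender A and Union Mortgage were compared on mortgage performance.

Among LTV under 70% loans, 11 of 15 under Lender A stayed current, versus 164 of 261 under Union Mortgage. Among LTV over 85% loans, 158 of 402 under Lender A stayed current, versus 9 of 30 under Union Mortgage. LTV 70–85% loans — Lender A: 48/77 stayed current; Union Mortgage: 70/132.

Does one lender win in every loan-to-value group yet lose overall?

LTV under 70%: Lender A 11/15 = 73.3%, Union Mortgage 164/261 = 62.8% → Lender A
LTV over 85%: Lender A 158/402 = 39.3%, Union Mortgage 9/30 = 30.0% → Lender A
LTV 70–85%: Lender A 48/77 = 62.3%, Union Mortgage 70/132 = 53.0% → Lender A
Overall: Lender A 217/494 = 43.9%, Union Mortgage 243/423 = 57.4% → Union Mortgage
Lender A wins each loan-to-value group but Union Mortgage wins overall — the comparison reverses. Lender A's loans skew toward LTV over 85%, which has a lower base rate.

Yes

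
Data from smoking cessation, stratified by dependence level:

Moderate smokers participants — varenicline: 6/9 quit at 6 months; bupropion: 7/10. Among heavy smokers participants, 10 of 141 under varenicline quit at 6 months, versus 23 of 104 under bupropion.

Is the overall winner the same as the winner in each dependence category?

Moderate smokers: varenicline 6/9 = 66.7%, bupropion 7/10 = 70.0% → bupropion
Heavy smokers: varenicline 10/141 = 7.1%, bupropion 23/104 = 22.1% → bupropion
Overall: varenicline 16/150 = 10.7%, bupropion 30/114 = 26.3% → bupropion
Bupropion wins overall and in every dependence group — no reversal.

Yes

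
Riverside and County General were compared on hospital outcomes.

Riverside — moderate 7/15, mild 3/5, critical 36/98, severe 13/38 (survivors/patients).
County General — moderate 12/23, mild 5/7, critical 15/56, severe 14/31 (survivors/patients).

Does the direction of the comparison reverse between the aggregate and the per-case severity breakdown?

Moderate: Riverside 7/15 = 46.7%, County General 12/23 = 52.2% → County General
Mild: Riverside 3/5 = 60.0%, County General 5/7 = 71.4% → County General
Critical: Riverside 36/98 = 36.7%, County General 15/56 = 26.8% → Riverside
Severe: Riverside 13/38 = 34.2%, County General 14/31 = 45.2% → County General
Overall: Riverside 59/156 = 37.8%, County General 46/117 = 39.3% → County General
Neither sweeps: Riverside wins 1 of 4 groups, County General wins 3. County General wins overall but not every group — no Simpson reversal.

No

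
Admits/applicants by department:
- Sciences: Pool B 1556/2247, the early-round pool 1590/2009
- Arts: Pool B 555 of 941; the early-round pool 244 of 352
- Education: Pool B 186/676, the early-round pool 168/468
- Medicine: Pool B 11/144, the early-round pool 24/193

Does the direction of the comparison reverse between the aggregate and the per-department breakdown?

No

Sciences: Pool B 1556/2247 = 69.2%, the early-round pool 1590/2009 = 79.1% → the early-round pool
Arts: Pool B 555/941 = 59.0%, the early-round pool 244/352 = 69.3% → the early-round pool
Education: Pool B 186/676 = 27.5%, the early-round pool 168/468 = 35.9% → the early-round pool
Medicine: Pool B 11/144 = 7.6%, the early-round pool 24/193 = 12.4% → the early-round pool
Overall: Pool B 2308/4008 = 57.6%, the early-round pool 2026/3022 = 67.0% → the early-round pool
The early-round pool wins overall and in every department group — no reversal.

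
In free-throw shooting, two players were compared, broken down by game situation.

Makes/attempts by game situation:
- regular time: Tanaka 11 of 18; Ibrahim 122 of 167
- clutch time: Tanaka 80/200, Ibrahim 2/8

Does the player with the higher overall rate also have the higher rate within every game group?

Regular time: Tanaka 11/18 = 61.1%, Ibrahim 122/167 = 73.1% → Ibrahim
Clutch time: Tanaka 80/200 = 40.0%, Ibrahim 2/8 = 25.0% → Tanaka
Overall: Tanaka 91/218 = 41.7%, Ibrahim 124/175 = 70.9% → Ibrahim
Neither sweeps: Tanaka wins 1 of 2 groups, Ibrahim wins 1. Ibrahim wins overall but not every group — no Simpson reversal.

No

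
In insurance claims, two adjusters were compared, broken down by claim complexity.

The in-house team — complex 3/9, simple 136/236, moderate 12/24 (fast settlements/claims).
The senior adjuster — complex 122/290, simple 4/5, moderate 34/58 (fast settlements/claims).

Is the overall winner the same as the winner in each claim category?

No

Complex: the in-house team 3/9 = 33.3%, the senior adjuster 122/290 = 42.1% → the senior adjuster
Simple: the in-house team 136/236 = 57.6%, the senior adjuster 4/5 = 80.0% → the senior adjuster
Moderate: the in-house team 12/24 = 50.0%, the senior adjuster 34/58 = 58.6% → the senior adjuster
Overall: the in-house team 151/269 = 56.1%, the senior adjuster 160/353 = 45.3% → the in-house team
The senior adjuster wins each claim group but the in-house team wins overall — the comparison reverses. The senior adjuster's claims skew toward complex, which has a lower base rate.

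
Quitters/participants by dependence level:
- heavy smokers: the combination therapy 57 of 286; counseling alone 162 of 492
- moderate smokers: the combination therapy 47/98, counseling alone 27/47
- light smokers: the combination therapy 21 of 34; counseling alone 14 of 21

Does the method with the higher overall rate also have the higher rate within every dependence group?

Yes

Heavy smokers: the combination therapy 57/286 = 19.9%, counseling alone 162/492 = 32.9% → counseling alone
Moderate smokers: the combination therapy 47/98 = 48.0%, counseling alone 27/47 = 57.4% → counseling alone
Light smokers: the combination therapy 21/34 = 61.8%, counseling alone 14/21 = 66.7% → counseling alone
Overall: the combination therapy 125/418 = 29.9%, counseling alone 203/560 = 36.2% → counseling alone
Counseling alone wins overall and in every dependence group — no reversal.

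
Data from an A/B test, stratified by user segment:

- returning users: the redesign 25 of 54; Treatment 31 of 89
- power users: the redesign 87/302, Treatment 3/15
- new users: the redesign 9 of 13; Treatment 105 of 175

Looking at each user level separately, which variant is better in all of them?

Returning users: the redesign 25/54 = 46.3%, Treatment 31/89 = 34.8% → the redesign
Power users: the redesign 87/302 = 28.8%, Treatment 3/15 = 20.0% → the redesign
New users: the redesign 9/13 = 69.2%, Treatment 105/175 = 60.0% → the redesign
The redesign has the higher rate in all 3 groups.

the redesign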